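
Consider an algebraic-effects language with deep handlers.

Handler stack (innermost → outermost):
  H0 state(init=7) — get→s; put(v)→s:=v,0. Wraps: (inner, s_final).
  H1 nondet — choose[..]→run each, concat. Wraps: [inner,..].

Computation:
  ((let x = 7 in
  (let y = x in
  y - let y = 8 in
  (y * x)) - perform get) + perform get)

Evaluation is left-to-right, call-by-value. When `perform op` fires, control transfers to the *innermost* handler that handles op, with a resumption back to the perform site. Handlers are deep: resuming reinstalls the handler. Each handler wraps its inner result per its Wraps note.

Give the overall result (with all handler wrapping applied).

Answer: [(-49, 7)]

Evaluation trace:
get @ H0 ⇒ 7
get @ H0 ⇒ 7
H0 returns (-49, 7)
H1 returns [(-49, 7)]
= [(-49, 7)]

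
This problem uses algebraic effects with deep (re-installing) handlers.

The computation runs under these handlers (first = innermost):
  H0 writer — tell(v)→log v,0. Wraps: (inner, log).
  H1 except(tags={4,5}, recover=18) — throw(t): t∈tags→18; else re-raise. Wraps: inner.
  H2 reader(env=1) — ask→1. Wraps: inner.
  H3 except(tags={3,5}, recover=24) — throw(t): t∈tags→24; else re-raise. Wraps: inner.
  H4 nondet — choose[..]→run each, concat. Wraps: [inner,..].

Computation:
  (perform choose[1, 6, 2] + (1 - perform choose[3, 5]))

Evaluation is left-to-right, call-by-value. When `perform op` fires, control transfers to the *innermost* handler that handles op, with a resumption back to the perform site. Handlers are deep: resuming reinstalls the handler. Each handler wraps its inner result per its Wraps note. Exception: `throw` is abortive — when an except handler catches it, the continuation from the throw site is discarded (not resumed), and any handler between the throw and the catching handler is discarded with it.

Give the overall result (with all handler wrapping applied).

Answer: [(-1, ()), (-3, ()), (4, ()), (2, ()), (0, ()), (-2, ())]

Working:
choose[1, 6, 2] @ H4
  branch[0] choose=1:
    choose[3, 5] @ H4
      branch[0] choose=3:
        H0 returns (-1, ())
        H1 returns (-1, ())
        H2 returns (-1, ())
        H3 returns (-1, ())
        H4 returns [(-1, ())]
      branch[1] choose=5:
        H0 returns (-3, ())
        H1 returns (-3, ())
        H2 returns (-3, ())
        H3 returns (-3, ())
        H4 returns [(-3, ())]
  branch[1] choose=6:
    choose[3, 5] @ H4
      branch[0] choose=3:
        H0 returns (4, ())
        H1 returns (4, ())
        H2 returns (4, ())
        H3 returns (4, ())
        H4 returns [(4, ())]
      branch[1] choose=5:
        H0 returns (2, ())
        H1 returns (2, ())
        H2 returns (2, ())
        H3 returns (2, ())
        H4 returns [(2, ())]
  branch[2] choose=2:
    choose[3, 5] @ H4
      branch[0] choose=3:
        H0 returns (0, ())
        H1 returns (0, ())
        H2 returns (0, ())
        H3 returns (0, ())
        H4 returns [(0, ())]
      branch[1] choose=5:
        H0 returns (-2, ())
        H1 returns (-2, ())
        H2 returns (-2, ())
        H3 returns (-2, ())
        H4 returns [(-2, ())]
= [(-1, ()), (-3, ()), (4, ()), (2, ()), (0, ()), (-2, ())]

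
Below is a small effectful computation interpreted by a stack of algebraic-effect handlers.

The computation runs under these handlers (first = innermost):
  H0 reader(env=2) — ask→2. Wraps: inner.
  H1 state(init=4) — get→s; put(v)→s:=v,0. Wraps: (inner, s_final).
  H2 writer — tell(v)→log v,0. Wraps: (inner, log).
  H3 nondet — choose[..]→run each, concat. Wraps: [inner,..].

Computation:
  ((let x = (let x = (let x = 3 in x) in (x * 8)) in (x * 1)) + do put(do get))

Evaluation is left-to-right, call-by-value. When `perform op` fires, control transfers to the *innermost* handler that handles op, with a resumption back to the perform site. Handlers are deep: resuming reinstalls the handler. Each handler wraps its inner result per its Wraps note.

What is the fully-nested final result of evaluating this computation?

Step-by-step:
get @ H1 ⇒ 4
put(4) @ H1 ⇒ s:=4
H0 returns 24
H1 returns (24, 4)
H2 returns ((24, 4), ())
H3 returns [((24, 4), ())]
= [((24, 4), ())]

Answer: [((24, 4), ())]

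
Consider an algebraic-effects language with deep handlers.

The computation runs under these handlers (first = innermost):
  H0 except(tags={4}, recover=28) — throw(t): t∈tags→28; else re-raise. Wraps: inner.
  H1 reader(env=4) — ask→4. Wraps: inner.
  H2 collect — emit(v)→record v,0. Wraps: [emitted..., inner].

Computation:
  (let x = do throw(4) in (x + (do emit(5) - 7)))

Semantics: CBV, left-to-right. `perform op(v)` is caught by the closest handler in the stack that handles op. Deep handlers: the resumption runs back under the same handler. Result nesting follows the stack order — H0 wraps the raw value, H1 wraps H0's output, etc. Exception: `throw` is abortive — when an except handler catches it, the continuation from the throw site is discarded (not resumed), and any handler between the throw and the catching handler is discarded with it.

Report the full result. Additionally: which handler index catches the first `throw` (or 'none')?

Answer: [28] ; first throw caught by: H0

Working:
throw(4) @ H0 caught ⇒ 28
H1 returns 28
H2 returns [28]
= [28]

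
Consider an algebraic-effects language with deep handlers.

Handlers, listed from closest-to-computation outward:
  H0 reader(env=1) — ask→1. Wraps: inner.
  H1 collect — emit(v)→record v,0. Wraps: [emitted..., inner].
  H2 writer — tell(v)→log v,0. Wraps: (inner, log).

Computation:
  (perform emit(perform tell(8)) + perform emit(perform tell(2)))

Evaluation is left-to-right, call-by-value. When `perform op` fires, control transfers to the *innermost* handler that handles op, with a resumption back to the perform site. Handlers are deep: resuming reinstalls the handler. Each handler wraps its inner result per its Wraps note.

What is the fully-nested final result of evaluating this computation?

Step-by-step:
tell(8) @ H2 ⇒ log+=8
emit(0) @ H1 ⇒ out+=0
tell(2) @ H2 ⇒ log+=2
emit(0) @ H1 ⇒ out+=0
H0 returns 0
H1 returns [0, 0, 0]
H2 returns ([0, 0, 0], (8, 2))
= ([0, 0, 0], (8, 2))

Answer: ([0, 0, 0], (8, 2))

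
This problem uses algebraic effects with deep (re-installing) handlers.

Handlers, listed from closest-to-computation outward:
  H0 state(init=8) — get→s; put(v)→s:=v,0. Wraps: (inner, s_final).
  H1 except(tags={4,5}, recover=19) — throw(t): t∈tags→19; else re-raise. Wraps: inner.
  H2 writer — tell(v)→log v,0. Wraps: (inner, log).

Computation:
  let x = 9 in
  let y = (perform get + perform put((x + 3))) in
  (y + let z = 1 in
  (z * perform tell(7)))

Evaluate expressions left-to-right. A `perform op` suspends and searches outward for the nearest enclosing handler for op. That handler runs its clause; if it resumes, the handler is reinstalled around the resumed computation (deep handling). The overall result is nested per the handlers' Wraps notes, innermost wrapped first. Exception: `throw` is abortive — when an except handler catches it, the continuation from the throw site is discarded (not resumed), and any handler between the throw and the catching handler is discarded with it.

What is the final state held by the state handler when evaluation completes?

Step-by-step:
get @ H0 ⇒ 8
put(12) @ H0 ⇒ s:=12
tell(7) @ H2 ⇒ log+=7
H0 returns (8, 12)
H1 returns (8, 12)
H2 returns ((8, 12), (7))
= ((8, 12), (7))

Answer: 12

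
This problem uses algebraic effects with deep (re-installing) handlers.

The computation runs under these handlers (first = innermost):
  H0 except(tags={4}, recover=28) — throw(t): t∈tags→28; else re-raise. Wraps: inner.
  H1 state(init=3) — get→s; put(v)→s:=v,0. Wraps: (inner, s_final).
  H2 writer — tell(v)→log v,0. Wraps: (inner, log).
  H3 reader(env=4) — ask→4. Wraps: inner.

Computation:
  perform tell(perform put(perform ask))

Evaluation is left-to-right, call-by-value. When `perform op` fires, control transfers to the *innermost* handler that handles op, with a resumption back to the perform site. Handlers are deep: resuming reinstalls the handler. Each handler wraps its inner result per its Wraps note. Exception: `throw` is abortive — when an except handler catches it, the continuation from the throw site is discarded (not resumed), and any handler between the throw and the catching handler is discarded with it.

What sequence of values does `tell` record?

Evaluation trace:
ask @ H3 ⇒ 4
put(4) @ H1 ⇒ s:=4
tell(0) @ H2 ⇒ log+=0
H0 returns 0
H1 returns (0, 4)
H2 returns ((0, 4), (0))
H3 returns ((0, 4), (0))
= ((0, 4), (0))

Answer: (0)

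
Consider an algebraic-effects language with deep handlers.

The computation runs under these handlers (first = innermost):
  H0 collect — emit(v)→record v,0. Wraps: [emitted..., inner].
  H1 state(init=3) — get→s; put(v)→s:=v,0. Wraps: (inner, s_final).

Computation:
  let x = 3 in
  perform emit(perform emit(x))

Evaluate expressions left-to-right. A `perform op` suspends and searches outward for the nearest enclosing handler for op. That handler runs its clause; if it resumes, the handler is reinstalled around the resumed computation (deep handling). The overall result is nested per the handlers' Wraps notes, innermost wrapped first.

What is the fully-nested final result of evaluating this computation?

Working:
emit(3) @ H0 ⇒ out+=3
emit(0) @ H0 ⇒ out+=0
H0 returns [3, 0, 0]
H1 returns ([3, 0, 0], 3)
= ([3, 0, 0], 3)

Answer: ([3, 0, 0], 3)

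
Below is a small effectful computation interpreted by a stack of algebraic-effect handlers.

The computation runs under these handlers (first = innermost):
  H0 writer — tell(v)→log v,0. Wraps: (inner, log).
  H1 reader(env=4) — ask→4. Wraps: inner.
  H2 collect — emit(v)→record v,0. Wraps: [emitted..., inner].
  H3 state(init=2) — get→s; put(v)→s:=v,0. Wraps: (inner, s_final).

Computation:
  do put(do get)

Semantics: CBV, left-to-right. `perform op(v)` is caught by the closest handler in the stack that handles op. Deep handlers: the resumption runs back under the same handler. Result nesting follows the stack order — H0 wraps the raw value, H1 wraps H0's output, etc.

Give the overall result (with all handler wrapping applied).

Step-by-step:
get @ H3 ⇒ 2
put(2) @ H3 ⇒ s:=2
H0 returns (0, ())
H1 returns (0, ())
H2 returns [(0, ())]
H3 returns ([(0, ())], 2)
= ([(0, ())], 2)

Answer: ([(0, ())], 2)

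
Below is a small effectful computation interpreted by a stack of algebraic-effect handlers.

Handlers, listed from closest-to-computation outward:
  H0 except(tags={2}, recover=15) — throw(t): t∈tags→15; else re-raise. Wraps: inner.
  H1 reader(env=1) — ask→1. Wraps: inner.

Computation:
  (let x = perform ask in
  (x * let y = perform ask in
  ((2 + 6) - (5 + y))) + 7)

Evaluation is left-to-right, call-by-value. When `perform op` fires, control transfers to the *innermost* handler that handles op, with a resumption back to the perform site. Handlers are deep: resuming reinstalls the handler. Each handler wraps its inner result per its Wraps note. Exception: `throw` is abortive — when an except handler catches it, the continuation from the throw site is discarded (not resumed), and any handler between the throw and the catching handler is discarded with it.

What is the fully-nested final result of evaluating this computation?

Evaluation trace:
ask @ H1 ⇒ 1
ask @ H1 ⇒ 1
H0 returns 9
H1 returns 9
= 9

Answer: 9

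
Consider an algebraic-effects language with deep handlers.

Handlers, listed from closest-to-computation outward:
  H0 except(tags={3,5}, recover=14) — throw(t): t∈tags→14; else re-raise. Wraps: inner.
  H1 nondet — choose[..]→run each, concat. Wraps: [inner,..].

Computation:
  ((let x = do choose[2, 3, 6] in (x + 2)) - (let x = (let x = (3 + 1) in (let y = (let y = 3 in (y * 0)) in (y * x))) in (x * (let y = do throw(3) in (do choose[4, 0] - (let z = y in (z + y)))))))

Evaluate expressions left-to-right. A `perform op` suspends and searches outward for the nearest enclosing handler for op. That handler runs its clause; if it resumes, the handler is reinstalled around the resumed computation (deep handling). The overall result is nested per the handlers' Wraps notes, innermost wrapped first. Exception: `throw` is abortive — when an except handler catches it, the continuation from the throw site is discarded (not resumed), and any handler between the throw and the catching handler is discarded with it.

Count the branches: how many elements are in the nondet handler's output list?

Evaluation trace:
choose[2, 3, 6] @ H1
  branch[0] choose=2:
    throw(3) @ H0 caught ⇒ 14
    H1 returns [14]
  branch[1] choose=3:
    throw(3) @ H0 caught ⇒ 14
    H1 returns [14]
  branch[2] choose=6:
    throw(3) @ H0 caught ⇒ 14
    H1 returns [14]
= [14, 14, 14]

Answer: 3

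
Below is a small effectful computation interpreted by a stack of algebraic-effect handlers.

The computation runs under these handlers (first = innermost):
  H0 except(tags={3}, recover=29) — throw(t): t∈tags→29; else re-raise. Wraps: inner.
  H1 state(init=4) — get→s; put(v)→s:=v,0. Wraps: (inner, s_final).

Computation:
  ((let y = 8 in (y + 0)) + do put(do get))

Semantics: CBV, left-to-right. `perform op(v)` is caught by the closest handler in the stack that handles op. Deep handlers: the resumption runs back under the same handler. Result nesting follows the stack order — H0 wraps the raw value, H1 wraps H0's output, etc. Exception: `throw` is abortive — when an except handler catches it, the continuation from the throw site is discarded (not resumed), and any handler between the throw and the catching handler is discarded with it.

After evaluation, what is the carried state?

Answer: 4

Working:
get @ H1 ⇒ 4
put(4) @ H1 ⇒ s:=4
H0 returns 8
H1 returns (8, 4)
= (8, 4)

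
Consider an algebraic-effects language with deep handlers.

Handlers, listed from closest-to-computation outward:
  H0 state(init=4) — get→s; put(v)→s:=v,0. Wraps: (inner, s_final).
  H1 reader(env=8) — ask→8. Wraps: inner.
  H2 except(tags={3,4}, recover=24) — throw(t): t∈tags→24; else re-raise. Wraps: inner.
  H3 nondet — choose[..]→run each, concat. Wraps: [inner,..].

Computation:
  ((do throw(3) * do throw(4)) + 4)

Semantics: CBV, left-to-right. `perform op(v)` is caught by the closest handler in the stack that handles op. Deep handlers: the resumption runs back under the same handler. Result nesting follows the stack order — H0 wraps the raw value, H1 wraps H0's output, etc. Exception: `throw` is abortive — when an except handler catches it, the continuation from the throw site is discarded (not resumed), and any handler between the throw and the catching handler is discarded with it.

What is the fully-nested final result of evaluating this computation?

Working:
throw(3) @ H2 caught ⇒ 24
H3 returns [24]
= [24]

Answer: [24]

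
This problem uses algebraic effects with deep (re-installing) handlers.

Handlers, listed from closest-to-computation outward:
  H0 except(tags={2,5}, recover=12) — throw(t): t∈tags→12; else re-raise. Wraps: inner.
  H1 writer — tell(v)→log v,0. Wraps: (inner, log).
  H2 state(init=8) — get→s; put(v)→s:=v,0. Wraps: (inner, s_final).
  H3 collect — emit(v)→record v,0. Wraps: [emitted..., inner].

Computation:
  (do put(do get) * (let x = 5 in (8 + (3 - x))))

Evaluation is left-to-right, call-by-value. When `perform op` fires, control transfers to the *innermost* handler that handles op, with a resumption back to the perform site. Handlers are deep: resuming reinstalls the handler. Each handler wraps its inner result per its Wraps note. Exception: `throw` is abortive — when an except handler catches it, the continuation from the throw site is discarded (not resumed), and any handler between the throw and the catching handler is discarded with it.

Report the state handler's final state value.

Answer: 8

Evaluation trace:
get @ H2 ⇒ 8
put(8) @ H2 ⇒ s:=8
H0 returns 0
H1 returns (0, ())
H2 returns ((0, ()), 8)
H3 returns [((0, ()), 8)]
= [((0, ()), 8)]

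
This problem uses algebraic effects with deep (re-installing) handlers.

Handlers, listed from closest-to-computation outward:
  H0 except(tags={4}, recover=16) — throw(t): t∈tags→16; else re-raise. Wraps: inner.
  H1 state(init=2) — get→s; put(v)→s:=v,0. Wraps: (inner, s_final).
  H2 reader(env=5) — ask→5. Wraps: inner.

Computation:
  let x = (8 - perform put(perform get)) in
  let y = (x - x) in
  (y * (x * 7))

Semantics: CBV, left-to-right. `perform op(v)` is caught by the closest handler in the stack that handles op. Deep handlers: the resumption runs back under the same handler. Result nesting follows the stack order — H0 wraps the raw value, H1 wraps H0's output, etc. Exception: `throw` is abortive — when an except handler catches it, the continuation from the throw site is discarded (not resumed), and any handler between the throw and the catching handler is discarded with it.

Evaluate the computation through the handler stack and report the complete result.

Answer: (0, 2)

Step-by-step:
get @ H1 ⇒ 2
put(2) @ H1 ⇒ s:=2
H0 returns 0
H1 returns (0, 2)
H2 returns (0, 2)
= (0, 2)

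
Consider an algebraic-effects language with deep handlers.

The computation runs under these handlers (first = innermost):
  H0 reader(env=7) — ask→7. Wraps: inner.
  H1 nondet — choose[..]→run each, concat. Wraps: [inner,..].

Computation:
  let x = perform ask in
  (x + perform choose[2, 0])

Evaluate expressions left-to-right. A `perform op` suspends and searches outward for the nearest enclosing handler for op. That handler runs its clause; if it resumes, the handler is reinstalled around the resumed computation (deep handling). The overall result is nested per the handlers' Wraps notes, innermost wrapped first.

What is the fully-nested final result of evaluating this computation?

Answer: [9, 7]

Evaluation trace:
ask @ H0 ⇒ 7
choose[2, 0] @ H1
  branch[0] choose=2:
    H0 returns 9
    H1 returns [9]
  branch[1] choose=0:
    H0 returns 7
    H1 returns [7]
= [9, 7]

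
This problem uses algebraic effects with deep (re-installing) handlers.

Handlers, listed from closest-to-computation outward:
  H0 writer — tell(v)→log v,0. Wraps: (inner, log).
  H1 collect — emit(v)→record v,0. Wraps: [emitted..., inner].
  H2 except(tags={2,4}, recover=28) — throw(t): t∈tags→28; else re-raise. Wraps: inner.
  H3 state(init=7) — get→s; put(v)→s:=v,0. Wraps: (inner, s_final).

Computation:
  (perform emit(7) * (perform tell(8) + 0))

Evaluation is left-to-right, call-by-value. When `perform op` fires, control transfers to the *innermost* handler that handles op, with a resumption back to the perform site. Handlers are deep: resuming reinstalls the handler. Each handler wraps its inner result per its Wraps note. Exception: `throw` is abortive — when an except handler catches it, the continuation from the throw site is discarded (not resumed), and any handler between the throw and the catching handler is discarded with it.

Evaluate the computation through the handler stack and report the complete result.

Evaluation trace:
emit(7) @ H1 ⇒ out+=7
tell(8) @ H0 ⇒ log+=8
H0 returns (0, (8))
H1 returns [7, (0, (8))]
H2 returns [7, (0, (8))]
H3 returns ([7, (0, (8))], 7)
= ([7, (0, (8))], 7)

Answer: ([7, (0, (8))], 7)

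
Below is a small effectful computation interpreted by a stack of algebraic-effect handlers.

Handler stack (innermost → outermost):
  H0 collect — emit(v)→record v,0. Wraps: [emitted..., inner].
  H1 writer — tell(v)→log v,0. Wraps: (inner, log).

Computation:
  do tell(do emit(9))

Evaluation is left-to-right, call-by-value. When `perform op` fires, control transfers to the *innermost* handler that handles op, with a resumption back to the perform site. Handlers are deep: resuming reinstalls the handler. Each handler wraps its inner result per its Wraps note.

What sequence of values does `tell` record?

Evaluation trace:
emit(9) @ H0 ⇒ out+=9
tell(0) @ H1 ⇒ log+=0
H0 returns [9, 0]
H1 returns ([9, 0], (0))
= ([9, 0], (0))

Answer: (0)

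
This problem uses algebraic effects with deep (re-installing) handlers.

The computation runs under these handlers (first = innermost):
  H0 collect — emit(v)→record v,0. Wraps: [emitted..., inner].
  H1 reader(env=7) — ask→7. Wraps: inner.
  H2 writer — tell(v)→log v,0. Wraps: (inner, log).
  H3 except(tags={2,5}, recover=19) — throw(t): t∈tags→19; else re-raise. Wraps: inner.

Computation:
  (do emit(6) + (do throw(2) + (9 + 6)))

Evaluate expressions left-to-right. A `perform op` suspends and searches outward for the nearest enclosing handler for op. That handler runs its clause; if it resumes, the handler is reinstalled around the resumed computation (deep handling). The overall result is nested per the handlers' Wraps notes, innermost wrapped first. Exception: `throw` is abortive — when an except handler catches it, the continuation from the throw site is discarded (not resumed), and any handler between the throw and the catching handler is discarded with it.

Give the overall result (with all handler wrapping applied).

Answer: 19

Step-by-step:
emit(6) @ H0 ⇒ out+=6
throw(2) @ H3 caught ⇒ 19
= 19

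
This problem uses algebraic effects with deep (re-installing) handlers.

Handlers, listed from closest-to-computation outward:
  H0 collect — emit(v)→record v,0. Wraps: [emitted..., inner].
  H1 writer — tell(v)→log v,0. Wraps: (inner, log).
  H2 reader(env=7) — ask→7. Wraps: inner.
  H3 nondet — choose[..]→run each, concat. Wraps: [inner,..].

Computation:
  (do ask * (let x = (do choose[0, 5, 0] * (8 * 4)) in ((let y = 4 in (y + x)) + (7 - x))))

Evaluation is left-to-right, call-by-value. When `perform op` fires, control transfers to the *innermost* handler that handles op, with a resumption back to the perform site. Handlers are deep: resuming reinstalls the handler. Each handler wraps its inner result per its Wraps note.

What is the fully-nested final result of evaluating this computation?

Working:
ask @ H2 ⇒ 7
choose[0, 5, 0] @ H3
  branch[0] choose=0:
    H0 returns [77]
    H1 returns ([77], ())
    H2 returns ([77], ())
    H3 returns [([77], ())]
  branch[1] choose=5:
    H0 returns [77]
    H1 returns ([77], ())
    H2 returns ([77], ())
    H3 returns [([77], ())]
  branch[2] choose=0:
    H0 returns [77]
    H1 returns ([77], ())
    H2 returns ([77], ())
    H3 returns [([77], ())]
= [([77], ()), ([77], ()), ([77], ())]

Answer: [([77], ()), ([77], ()), ([77], ())]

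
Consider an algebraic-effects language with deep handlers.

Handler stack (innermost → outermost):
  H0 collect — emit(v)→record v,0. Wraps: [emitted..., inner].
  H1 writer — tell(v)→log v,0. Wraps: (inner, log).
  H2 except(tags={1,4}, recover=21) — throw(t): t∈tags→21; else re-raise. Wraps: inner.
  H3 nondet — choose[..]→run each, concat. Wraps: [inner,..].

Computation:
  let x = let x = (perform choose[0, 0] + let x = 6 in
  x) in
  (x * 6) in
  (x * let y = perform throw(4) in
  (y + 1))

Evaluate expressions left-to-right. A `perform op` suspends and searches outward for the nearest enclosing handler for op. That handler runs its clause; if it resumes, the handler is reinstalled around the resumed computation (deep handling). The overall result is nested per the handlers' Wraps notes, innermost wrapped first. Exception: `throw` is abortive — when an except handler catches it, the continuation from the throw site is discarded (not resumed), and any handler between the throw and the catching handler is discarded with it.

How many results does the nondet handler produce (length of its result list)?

Evaluation trace:
choose[0, 0] @ H3
  branch[0] choose=0:
    throw(4) @ H2 caught ⇒ 21
    H3 returns [21]
  branch[1] choose=0:
    throw(4) @ H2 caught ⇒ 21
    H3 returns [21]
= [21, 21]

Answer: 2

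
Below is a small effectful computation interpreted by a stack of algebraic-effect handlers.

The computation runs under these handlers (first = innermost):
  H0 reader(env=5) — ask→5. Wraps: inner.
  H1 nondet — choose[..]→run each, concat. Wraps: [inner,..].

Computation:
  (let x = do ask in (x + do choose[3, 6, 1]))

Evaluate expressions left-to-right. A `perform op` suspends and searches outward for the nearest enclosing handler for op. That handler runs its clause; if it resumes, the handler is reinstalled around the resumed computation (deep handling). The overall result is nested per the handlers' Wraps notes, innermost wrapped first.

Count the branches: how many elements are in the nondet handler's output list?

Answer: 3

Step-by-step:
ask @ H0 ⇒ 5
choose[3, 6, 1] @ H1
  branch[0] choose=3:
    H0 returns 8
    H1 returns [8]
  branch[1] choose=6:
    H0 returns 11
    H1 returns [11]
  branch[2] choose=1:
    H0 returns 6
    H1 returns [6]
= [8, 11, 6]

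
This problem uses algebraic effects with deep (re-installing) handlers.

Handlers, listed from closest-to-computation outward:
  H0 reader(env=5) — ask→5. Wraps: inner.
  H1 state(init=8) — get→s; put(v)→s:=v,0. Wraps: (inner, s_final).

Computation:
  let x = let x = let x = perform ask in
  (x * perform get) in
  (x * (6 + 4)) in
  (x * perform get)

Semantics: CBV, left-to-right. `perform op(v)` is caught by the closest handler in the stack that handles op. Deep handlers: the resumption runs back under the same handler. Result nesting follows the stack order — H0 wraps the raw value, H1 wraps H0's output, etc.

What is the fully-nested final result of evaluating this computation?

Answer: (3200, 8)

Step-by-step:
ask @ H0 ⇒ 5
get @ H1 ⇒ 8
get @ H1 ⇒ 8
H0 returns 3200
H1 returns (3200, 8)
= (3200, 8)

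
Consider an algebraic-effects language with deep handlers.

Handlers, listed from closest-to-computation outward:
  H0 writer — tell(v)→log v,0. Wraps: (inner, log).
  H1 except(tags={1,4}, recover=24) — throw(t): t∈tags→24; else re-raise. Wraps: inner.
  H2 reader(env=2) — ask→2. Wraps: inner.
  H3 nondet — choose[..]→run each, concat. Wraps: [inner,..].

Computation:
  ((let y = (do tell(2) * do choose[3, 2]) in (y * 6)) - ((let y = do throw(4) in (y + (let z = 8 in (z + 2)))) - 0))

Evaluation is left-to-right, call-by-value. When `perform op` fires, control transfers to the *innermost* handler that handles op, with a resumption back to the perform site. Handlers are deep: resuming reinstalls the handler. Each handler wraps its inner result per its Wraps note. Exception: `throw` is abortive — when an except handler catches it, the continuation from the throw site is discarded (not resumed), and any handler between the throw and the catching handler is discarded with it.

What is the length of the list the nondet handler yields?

Working:
tell(2) @ H0 ⇒ log+=2
choose[3, 2] @ H3
  branch[0] choose=3:
    throw(4) @ H1 caught ⇒ 24
    H2 returns 24
    H3 returns [24]
  branch[1] choose=2:
    throw(4) @ H1 caught ⇒ 24
    H2 returns 24
    H3 returns [24]
= [24, 24]

Answer: 2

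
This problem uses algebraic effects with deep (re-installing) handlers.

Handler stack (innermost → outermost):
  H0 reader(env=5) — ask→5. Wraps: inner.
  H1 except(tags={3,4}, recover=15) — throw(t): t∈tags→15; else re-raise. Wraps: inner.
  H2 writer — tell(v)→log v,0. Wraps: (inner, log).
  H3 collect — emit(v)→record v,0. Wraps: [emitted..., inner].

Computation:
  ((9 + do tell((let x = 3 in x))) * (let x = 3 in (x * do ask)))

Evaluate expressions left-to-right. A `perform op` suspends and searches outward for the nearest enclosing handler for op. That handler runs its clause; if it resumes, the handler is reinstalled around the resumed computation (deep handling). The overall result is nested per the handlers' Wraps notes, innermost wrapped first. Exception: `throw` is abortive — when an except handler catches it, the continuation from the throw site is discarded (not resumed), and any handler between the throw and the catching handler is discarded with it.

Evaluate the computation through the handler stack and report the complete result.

Answer: [(135, (3))]

Evaluation trace:
tell(3) @ H2 ⇒ log+=3
ask @ H0 ⇒ 5
H0 returns 135
H1 returns 135
H2 returns (135, (3))
H3 returns [(135, (3))]
= [(135, (3))]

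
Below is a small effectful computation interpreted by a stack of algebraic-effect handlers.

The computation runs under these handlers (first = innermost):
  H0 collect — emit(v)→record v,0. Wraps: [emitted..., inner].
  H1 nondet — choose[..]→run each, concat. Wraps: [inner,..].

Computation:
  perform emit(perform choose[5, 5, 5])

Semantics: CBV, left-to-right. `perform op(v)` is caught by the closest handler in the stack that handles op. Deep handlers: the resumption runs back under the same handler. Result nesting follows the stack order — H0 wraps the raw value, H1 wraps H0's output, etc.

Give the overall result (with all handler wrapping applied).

Step-by-step:
choose[5, 5, 5] @ H1
  branch[0] choose=5:
    emit(5) @ H0 ⇒ out+=5
    H0 returns [5, 0]
    H1 returns [[5, 0]]
  branch[1] choose=5:
    emit(5) @ H0 ⇒ out+=5
    H0 returns [5, 0]
    H1 returns [[5, 0]]
  branch[2] choose=5:
    emit(5) @ H0 ⇒ out+=5
    H0 returns [5, 0]
    H1 returns [[5, 0]]
= [[5, 0], [5, 0], [5, 0]]

Answer: [[5, 0], [5, 0], [5, 0]]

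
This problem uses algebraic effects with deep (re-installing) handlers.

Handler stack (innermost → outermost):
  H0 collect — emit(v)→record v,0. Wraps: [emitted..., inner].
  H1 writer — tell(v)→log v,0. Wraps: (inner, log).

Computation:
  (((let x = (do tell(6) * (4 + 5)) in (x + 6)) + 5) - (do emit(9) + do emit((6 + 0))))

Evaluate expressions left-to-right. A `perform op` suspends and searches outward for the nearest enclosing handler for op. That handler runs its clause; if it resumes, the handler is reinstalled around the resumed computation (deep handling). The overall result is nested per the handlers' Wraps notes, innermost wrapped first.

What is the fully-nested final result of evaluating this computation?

Working:
tell(6) @ H1 ⇒ log+=6
emit(9) @ H0 ⇒ out+=9
emit(6) @ H0 ⇒ out+=6
H0 returns [9, 6, 11]
H1 returns ([9, 6, 11], (6))
= ([9, 6, 11], (6))

Answer: ([9, 6, 11], (6))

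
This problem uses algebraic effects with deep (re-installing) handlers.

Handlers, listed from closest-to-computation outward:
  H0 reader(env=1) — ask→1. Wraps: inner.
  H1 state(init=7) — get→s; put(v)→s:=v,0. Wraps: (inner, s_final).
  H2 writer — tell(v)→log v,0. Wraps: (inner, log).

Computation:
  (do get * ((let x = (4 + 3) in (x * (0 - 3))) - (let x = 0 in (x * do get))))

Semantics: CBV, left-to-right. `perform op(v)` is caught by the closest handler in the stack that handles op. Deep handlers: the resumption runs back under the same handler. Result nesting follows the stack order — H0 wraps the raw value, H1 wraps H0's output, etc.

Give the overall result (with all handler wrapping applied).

Answer: ((-147, 7), ())

Step-by-step:
get @ H1 ⇒ 7
get @ H1 ⇒ 7
H0 returns -147
H1 returns (-147, 7)
H2 returns ((-147, 7), ())
= ((-147, 7), ())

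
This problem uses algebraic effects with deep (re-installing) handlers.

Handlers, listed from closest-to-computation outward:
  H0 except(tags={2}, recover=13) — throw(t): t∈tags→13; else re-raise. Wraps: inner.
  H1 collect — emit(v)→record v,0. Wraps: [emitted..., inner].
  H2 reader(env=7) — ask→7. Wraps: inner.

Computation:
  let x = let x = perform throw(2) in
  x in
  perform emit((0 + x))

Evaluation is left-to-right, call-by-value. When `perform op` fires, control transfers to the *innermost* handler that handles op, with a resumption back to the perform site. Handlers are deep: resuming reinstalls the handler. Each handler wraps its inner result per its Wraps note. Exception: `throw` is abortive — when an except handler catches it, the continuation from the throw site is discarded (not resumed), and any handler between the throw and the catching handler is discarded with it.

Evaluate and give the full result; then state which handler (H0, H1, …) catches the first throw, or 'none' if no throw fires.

Answer: [13] ; first throw caught by: H0

Step-by-step:
throw(2) @ H0 caught ⇒ 13
H1 returns [13]
H2 returns [13]
= [13]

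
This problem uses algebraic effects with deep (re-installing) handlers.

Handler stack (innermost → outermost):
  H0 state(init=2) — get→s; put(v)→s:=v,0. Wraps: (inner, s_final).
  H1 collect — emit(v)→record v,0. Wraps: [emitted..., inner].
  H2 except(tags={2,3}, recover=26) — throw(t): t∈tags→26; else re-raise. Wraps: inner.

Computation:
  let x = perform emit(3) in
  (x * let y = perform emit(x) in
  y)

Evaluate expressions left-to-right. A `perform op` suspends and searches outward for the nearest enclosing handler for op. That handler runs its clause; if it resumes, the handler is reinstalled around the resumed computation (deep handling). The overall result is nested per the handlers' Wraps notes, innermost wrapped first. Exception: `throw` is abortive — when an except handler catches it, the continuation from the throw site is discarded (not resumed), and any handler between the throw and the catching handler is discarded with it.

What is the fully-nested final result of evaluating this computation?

Step-by-step:
emit(3) @ H1 ⇒ out+=3
emit(0) @ H1 ⇒ out+=0
H0 returns (0, 2)
H1 returns [3, 0, (0, 2)]
H2 returns [3, 0, (0, 2)]
= [3, 0, (0, 2)]

Answer: [3, 0, (0, 2)]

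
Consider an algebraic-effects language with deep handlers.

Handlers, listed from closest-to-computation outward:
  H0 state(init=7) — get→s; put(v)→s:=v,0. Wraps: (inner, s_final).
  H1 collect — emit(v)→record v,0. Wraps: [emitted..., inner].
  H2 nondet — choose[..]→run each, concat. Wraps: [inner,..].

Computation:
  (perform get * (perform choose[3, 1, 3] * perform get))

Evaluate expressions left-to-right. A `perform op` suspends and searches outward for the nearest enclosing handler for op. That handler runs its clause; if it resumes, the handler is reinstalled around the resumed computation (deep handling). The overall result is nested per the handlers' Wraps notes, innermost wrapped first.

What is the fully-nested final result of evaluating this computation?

Evaluation trace:
get @ H0 ⇒ 7
choose[3, 1, 3] @ H2
  branch[0] choose=3:
    get @ H0 ⇒ 7
    H0 returns (147, 7)
    H1 returns [(147, 7)]
    H2 returns [[(147, 7)]]
  branch[1] choose=1:
    get @ H0 ⇒ 7
    H0 returns (49, 7)
    H1 returns [(49, 7)]
    H2 returns [[(49, 7)]]
  branch[2] choose=3:
    get @ H0 ⇒ 7
    H0 returns (147, 7)
    H1 returns [(147, 7)]
    H2 returns [[(147, 7)]]
= [[(147, 7)], [(49, 7)], [(147, 7)]]

Answer: [[(147, 7)], [(49, 7)], [(147, 7)]]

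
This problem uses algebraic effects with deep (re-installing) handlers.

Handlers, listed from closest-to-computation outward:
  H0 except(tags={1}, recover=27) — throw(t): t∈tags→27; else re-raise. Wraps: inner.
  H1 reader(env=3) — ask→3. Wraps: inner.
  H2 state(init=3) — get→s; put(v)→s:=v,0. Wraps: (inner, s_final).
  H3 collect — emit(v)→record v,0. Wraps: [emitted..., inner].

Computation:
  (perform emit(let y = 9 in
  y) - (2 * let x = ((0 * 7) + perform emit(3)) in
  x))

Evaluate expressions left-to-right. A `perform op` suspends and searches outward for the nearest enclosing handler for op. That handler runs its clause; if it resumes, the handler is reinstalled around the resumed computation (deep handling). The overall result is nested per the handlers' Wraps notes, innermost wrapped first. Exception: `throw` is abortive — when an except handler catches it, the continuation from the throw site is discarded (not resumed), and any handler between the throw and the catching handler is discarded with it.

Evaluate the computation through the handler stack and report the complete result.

Step-by-step:
emit(9) @ H3 ⇒ out+=9
emit(3) @ H3 ⇒ out+=3
H0 returns 0
H1 returns 0
H2 returns (0, 3)
H3 returns [9, 3, (0, 3)]
= [9, 3, (0, 3)]

Answer: [9, 3, (0, 3)]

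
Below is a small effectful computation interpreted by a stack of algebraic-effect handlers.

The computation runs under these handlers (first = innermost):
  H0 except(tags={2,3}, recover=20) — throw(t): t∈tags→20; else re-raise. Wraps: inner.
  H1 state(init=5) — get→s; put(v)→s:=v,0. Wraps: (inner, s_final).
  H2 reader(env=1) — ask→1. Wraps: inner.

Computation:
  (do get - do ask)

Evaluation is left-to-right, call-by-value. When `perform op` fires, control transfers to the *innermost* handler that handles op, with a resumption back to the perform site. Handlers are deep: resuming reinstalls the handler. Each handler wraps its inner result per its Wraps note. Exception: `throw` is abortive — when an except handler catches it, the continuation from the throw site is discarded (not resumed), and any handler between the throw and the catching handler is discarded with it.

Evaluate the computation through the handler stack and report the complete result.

Answer: (4, 5)

Evaluation trace:
get @ H1 ⇒ 5
ask @ H2 ⇒ 1
H0 returns 4
H1 returns (4, 5)
H2 returns (4, 5)
= (4, 5)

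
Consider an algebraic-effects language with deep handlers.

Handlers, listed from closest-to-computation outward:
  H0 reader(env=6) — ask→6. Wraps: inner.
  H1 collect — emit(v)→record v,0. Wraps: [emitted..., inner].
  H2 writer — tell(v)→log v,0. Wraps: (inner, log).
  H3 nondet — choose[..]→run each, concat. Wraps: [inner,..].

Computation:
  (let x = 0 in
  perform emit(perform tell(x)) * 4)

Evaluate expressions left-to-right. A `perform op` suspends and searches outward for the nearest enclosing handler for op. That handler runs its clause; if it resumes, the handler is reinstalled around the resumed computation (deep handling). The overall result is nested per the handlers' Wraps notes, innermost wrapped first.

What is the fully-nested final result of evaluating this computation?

Answer: [([0, 0], (0))]

Working:
tell(0) @ H2 ⇒ log+=0
emit(0) @ H1 ⇒ out+=0
H0 returns 0
H1 returns [0, 0]
H2 returns ([0, 0], (0))
H3 returns [([0, 0], (0))]
= [([0, 0], (0))]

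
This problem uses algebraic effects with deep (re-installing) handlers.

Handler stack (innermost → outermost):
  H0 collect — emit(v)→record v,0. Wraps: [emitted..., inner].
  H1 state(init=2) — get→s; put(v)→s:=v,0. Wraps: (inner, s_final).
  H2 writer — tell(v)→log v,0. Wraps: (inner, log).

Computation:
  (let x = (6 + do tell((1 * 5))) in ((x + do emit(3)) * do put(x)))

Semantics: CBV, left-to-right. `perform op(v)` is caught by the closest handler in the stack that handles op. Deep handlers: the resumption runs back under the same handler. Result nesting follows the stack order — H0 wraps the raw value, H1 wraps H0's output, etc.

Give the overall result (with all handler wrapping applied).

Answer: (([3, 0], 6), (5))

Working:
tell(5) @ H2 ⇒ log+=5
emit(3) @ H0 ⇒ out+=3
put(6) @ H1 ⇒ s:=6
H0 returns [3, 0]
H1 returns ([3, 0], 6)
H2 returns (([3, 0], 6), (5))
= (([3, 0], 6), (5))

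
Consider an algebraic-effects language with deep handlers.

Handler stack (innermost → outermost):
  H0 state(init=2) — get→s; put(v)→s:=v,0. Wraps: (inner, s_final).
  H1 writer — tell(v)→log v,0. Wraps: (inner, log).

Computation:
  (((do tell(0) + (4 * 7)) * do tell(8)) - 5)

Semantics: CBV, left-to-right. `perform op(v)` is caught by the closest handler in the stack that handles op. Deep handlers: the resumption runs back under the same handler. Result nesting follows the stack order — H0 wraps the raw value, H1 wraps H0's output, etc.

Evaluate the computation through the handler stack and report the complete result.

Answer: ((-5, 2), (0, 8))

Step-by-step:
tell(0) @ H1 ⇒ log+=0
tell(8) @ H1 ⇒ log+=8
H0 returns (-5, 2)
H1 returns ((-5, 2), (0, 8))
= ((-5, 2), (0, 8))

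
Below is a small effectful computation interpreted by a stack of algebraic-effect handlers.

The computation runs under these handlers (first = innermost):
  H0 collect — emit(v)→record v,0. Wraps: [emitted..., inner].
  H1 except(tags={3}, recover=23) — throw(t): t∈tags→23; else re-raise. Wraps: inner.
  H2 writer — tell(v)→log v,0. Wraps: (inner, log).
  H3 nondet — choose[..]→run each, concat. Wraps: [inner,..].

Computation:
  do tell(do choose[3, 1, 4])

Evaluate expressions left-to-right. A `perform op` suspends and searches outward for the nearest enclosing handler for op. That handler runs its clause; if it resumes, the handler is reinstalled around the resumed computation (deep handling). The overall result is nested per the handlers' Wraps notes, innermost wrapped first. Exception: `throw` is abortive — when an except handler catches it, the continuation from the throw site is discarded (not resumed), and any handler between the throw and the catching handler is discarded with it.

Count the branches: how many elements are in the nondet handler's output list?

Answer: 3

Evaluation trace:
choose[3, 1, 4] @ H3
  branch[0] choose=3:
    tell(3) @ H2 ⇒ log+=3
    H0 returns [0]
    H1 returns [0]
    H2 returns ([0], (3))
    H3 returns [([0], (3))]
  branch[1] choose=1:
    tell(1) @ H2 ⇒ log+=1
    H0 returns [0]
    H1 returns [0]
    H2 returns ([0], (1))
    H3 returns [([0], (1))]
  branch[2] choose=4:
    tell(4) @ H2 ⇒ log+=4
    H0 returns [0]
    H1 returns [0]
    H2 returns ([0], (4))
    H3 returns [([0], (4))]
= [([0], (3)), ([0], (1)), ([0], (4))]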